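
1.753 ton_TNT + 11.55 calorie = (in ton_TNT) 1.753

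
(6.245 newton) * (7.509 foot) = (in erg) 1.429e+08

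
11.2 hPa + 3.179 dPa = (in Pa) 1120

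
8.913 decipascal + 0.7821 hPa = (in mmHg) 0.5933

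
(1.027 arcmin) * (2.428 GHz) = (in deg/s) 4.156e+07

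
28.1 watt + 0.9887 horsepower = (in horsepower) 1.026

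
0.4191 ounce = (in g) 11.88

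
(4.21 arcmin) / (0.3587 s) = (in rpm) 0.0326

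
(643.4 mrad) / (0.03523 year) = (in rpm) 5.53e-06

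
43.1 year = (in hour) 3.776e+05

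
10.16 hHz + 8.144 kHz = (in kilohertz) 9.16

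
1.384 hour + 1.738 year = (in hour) 1.523e+04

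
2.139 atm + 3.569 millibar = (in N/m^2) 2.171e+05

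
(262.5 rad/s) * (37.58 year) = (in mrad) 3.111e+14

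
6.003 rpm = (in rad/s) 0.6286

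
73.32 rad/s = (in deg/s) 4201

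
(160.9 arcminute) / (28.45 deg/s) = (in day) 1.091e-06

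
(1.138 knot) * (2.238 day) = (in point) 3.209e+08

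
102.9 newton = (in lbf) 23.13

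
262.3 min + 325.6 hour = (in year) 0.03767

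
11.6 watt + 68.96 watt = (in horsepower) 0.108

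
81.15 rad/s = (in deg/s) 4650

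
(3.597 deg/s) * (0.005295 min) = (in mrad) 19.95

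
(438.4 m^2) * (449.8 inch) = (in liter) 5.009e+06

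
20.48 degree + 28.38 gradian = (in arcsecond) 1.657e+05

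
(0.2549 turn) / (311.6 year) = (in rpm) 1.556e-09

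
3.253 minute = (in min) 3.253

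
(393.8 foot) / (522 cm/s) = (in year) 7.291e-07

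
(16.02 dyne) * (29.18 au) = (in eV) 4.365e+27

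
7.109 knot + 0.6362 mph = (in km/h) 14.19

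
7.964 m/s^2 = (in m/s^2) 7.964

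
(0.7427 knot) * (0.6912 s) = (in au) 1.765e-12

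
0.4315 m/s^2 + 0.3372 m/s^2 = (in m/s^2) 0.7687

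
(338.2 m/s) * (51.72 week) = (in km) 1.058e+07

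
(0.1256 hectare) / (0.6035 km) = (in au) 1.391e-11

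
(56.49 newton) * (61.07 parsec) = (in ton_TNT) 2.544e+10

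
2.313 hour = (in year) 0.000264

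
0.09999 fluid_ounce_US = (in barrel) 1.86e-05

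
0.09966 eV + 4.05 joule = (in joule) 4.05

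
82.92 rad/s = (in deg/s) 4751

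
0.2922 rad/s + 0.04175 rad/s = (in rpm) 3.189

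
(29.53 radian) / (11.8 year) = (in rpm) 7.578e-07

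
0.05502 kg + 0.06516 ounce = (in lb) 0.1254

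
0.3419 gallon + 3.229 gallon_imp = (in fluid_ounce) 540.1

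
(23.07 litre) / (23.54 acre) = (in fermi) 2.422e+08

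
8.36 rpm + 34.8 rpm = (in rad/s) 4.52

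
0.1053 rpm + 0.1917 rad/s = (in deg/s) 11.62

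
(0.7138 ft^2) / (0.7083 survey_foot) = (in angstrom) 3.072e+09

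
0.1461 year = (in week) 7.618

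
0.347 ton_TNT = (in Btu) 1.376e+06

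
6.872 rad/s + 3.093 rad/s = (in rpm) 95.16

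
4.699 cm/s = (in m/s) 0.04699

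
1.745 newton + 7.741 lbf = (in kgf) 3.689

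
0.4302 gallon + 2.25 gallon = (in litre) 10.15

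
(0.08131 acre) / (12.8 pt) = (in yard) 7.969e+04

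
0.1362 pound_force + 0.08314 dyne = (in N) 0.6058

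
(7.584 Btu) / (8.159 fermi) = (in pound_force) 2.205e+17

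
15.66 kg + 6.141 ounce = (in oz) 558.5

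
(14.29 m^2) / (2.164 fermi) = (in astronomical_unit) 4.414e+04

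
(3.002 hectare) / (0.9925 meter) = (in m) 3.025e+04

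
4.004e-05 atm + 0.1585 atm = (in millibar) 160.6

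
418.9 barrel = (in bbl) 418.9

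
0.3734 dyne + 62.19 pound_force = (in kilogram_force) 28.21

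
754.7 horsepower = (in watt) 5.628e+05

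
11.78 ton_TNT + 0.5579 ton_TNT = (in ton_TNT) 12.34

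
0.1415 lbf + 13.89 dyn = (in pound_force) 0.1415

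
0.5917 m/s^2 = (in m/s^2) 0.5917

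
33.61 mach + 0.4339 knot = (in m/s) 1.144e+04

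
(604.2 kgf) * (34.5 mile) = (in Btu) 3.118e+05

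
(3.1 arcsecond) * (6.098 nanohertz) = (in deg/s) 5.251e-12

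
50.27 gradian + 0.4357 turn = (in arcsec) 7.275e+05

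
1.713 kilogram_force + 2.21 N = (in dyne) 1.901e+06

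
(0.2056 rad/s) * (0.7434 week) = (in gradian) 5.885e+06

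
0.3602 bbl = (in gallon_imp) 12.6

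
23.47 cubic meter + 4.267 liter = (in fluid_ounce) 7.938e+05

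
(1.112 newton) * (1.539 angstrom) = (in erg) 0.001711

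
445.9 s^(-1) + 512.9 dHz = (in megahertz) 0.0004972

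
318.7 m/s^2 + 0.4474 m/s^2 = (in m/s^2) 319.1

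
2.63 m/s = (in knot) 5.112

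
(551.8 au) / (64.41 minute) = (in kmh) 7.69e+10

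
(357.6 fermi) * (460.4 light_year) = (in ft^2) 1.677e+07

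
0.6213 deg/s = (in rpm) 0.1035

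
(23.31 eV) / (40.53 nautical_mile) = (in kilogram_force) 5.074e-24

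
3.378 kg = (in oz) 119.2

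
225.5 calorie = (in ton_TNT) 2.255e-07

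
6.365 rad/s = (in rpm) 60.78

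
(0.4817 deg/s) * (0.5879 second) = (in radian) 0.004943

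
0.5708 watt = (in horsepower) 0.0007655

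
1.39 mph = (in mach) 0.001825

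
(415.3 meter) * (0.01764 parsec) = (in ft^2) 2.433e+18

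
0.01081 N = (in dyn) 1081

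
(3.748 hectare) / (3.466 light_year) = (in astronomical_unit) 7.64e-24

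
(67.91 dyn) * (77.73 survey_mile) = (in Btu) 0.08052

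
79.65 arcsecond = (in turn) 6.146e-05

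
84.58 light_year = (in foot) 2.625e+18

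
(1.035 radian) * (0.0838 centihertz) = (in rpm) 0.008282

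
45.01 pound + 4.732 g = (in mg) 2.042e+07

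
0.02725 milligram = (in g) 2.725e-05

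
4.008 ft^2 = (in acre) 9.201e-05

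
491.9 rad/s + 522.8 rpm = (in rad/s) 546.6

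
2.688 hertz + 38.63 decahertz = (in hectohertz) 3.89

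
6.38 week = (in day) 44.66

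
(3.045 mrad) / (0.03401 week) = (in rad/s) 1.48e-07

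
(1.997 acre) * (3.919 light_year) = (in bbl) 1.885e+21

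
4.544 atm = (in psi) 66.78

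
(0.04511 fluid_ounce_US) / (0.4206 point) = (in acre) 2.222e-06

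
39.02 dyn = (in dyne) 39.02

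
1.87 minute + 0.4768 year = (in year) 0.4768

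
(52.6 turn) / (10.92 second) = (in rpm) 289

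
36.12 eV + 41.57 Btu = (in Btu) 41.57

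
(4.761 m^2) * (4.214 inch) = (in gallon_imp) 112.1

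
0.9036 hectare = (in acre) 2.233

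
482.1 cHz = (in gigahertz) 4.821e-09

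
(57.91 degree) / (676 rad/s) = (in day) 1.73e-08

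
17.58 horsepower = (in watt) 1.311e+04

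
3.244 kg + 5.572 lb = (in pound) 12.72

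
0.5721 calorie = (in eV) 1.494e+19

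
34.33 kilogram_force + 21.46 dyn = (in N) 336.7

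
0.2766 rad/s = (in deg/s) 15.85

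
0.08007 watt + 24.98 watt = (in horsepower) 0.03361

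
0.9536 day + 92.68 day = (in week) 13.38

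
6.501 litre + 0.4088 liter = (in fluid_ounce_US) 233.6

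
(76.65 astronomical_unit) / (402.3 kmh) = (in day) 1.188e+06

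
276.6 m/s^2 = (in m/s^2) 276.6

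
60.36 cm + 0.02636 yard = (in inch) 24.71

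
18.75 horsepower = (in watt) 1.398e+04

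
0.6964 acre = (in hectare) 0.2818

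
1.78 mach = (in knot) 1178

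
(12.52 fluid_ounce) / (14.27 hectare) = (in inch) 1.022e-07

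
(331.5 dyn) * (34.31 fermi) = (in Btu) 1.078e-19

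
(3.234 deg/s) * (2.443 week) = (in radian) 8.34e+04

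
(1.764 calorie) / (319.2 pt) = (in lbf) 14.73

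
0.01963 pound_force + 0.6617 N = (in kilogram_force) 0.07638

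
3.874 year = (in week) 202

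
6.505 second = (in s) 6.505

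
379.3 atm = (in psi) 5574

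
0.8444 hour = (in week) 0.005026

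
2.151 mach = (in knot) 1424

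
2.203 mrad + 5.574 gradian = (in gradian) 5.714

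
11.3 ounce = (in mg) 3.203e+05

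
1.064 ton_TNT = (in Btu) 4.219e+06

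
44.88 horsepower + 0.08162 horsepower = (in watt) 3.353e+04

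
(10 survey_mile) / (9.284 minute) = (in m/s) 28.89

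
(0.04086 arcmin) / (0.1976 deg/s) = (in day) 3.989e-08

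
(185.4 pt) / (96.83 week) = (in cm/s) 1.117e-07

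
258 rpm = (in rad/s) 27.02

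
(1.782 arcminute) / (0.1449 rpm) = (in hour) 9.489e-06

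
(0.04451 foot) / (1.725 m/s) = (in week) 1.3e-08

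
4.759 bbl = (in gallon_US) 199.9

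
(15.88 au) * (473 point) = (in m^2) 3.964e+11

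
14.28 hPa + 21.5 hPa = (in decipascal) 3.578e+04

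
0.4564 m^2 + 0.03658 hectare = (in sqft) 3942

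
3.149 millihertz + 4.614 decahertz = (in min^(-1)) 2769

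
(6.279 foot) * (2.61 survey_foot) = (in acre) 0.0003762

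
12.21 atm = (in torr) 9280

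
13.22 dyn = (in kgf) 1.348e-05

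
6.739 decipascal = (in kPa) 0.0006739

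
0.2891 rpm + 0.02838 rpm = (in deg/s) 1.905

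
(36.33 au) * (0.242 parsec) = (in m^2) 4.058e+28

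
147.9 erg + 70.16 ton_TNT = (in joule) 2.935e+11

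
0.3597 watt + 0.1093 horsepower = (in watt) 81.86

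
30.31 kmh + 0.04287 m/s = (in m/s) 8.462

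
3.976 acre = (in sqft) 1.732e+05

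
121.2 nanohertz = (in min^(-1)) 7.272e-06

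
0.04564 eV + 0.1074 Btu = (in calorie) 27.08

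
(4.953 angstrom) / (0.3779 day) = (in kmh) 5.461e-14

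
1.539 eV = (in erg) 2.466e-12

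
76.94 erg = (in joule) 7.694e-06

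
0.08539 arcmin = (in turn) 3.953e-06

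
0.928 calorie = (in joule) 3.883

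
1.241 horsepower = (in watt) 925.4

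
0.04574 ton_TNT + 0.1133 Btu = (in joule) 1.914e+08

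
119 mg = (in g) 0.119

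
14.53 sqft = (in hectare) 0.000135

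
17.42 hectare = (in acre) 43.05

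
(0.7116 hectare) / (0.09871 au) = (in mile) 2.994e-10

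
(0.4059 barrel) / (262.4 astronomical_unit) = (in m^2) 1.644e-15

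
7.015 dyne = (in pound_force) 1.577e-05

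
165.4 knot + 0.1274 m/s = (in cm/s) 8522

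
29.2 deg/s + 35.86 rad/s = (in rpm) 347.3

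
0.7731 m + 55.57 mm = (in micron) 8.287e+05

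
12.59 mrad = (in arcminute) 43.28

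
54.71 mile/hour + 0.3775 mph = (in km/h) 88.65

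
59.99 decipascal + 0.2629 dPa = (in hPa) 0.06025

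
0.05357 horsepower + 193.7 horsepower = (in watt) 1.445e+05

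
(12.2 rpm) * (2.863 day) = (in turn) 5.03e+04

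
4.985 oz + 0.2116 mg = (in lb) 0.3116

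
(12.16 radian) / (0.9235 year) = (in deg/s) 2.392e-05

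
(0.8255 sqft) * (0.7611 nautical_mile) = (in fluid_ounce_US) 3.655e+06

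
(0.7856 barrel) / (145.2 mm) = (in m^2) 0.8602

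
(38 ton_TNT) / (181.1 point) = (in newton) 2.489e+12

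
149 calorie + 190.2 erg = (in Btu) 0.5909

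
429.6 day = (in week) 61.37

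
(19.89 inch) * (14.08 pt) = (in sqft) 0.02701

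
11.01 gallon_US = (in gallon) 11.01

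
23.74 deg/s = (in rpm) 3.957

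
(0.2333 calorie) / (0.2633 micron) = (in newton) 3.707e+06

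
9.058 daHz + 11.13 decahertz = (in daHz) 20.19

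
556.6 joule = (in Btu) 0.5276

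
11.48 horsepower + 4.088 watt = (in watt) 8565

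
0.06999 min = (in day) 4.86e-05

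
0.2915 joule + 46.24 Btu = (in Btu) 46.24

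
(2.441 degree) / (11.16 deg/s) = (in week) 3.617e-07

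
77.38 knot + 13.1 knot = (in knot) 90.48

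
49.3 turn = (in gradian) 1.972e+04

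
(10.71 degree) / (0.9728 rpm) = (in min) 0.03058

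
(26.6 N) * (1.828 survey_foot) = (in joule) 14.82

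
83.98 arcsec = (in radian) 0.0004071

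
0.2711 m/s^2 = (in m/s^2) 0.2711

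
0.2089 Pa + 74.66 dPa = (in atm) 7.575e-05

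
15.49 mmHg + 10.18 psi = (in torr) 541.9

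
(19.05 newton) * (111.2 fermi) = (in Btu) 2.008e-15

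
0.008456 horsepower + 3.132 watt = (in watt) 9.438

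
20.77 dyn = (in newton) 0.0002077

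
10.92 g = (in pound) 0.02407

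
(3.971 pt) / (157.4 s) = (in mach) 2.614e-08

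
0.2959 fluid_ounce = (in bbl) 5.504e-05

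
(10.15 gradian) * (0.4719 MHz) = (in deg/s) 4.311e+06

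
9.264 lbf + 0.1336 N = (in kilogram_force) 4.216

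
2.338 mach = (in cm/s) 7.961e+04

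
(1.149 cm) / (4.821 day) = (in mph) 6.171e-08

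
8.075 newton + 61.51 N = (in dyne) 6.958e+06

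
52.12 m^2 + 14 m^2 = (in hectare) 0.006612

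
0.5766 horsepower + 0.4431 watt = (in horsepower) 0.5772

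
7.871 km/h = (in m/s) 2.186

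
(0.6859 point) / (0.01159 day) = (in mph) 5.405e-07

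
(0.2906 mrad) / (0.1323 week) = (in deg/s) 2.081e-07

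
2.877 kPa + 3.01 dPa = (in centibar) 2.877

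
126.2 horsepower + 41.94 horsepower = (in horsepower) 168.1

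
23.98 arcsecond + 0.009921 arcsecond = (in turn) 1.851e-05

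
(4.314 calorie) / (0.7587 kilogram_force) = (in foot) 7.959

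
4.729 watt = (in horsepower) 0.006342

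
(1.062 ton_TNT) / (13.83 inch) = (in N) 1.265e+10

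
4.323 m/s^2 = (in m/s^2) 4.323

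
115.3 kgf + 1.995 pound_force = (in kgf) 116.2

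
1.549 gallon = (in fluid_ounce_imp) 206.4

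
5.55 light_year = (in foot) 1.723e+17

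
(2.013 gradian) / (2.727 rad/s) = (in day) 1.342e-07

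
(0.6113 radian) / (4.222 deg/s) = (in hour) 0.002304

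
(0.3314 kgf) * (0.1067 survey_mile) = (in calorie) 133.4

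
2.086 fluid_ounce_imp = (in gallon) 0.01566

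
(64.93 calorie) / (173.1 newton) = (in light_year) 1.659e-16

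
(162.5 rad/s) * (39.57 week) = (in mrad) 3.889e+12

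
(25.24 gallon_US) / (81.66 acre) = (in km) 2.891e-10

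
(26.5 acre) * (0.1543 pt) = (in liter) 5838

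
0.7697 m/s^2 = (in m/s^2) 0.7697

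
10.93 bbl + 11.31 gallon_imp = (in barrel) 11.25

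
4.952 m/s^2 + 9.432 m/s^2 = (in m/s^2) 14.38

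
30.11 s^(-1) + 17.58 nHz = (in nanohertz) 3.011e+10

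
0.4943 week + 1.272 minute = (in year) 0.009482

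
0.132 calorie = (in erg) 5.523e+06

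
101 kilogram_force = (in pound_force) 222.7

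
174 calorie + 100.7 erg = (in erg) 7.28e+09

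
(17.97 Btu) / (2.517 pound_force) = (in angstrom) 1.693e+13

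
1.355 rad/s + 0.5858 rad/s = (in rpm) 18.53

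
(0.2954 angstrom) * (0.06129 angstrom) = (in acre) 4.474e-26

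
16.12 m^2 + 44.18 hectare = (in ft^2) 4.756e+06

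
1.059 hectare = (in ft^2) 1.14e+05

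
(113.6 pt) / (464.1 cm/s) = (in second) 0.008635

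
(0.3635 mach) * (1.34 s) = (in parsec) 5.375e-15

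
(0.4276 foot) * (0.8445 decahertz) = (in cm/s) 110.1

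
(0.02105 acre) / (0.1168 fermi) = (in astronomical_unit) 4.875e+06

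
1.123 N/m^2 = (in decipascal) 11.23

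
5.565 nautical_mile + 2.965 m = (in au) 6.891e-08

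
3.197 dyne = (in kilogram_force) 3.26e-06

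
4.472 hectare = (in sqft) 4.814e+05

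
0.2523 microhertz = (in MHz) 2.523e-13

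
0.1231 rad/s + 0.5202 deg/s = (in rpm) 1.262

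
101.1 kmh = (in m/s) 28.08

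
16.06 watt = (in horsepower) 0.02154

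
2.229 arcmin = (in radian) 0.0006484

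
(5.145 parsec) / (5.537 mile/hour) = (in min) 1.069e+15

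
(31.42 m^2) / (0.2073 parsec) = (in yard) 5.372e-15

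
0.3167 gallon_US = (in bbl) 0.00754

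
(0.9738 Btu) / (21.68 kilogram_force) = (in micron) 4.832e+06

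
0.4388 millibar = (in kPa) 0.04388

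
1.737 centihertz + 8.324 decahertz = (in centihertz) 8326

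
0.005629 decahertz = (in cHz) 5.629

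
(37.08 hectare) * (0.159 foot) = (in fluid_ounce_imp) 6.325e+08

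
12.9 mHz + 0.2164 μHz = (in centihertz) 1.29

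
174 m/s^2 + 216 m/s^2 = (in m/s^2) 390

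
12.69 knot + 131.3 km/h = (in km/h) 154.8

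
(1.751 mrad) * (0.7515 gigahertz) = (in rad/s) 1.316e+06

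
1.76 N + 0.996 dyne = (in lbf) 0.3957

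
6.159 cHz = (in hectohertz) 0.0006159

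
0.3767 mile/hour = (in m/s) 0.1684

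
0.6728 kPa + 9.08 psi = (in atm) 0.6245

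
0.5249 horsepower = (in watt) 391.4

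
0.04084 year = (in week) 2.13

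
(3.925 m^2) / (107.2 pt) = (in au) 6.938e-10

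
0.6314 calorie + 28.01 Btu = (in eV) 1.845e+23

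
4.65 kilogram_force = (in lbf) 10.25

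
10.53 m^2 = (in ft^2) 113.3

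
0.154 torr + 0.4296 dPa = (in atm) 0.0002031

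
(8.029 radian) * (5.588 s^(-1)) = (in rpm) 428.4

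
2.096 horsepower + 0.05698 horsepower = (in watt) 1605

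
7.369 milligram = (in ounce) 0.0002599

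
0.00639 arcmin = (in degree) 0.0001065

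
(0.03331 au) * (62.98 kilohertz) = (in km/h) 1.13e+15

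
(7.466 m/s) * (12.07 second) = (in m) 90.11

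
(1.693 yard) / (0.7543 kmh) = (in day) 8.551e-05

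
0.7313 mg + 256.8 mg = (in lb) 0.0005678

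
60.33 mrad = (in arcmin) 207.4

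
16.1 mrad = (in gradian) 1.025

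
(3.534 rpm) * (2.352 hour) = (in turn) 498.7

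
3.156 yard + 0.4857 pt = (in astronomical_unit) 1.929e-11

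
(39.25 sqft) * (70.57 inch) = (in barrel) 41.11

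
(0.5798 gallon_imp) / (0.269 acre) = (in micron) 2.421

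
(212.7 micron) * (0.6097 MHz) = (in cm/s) 1.297e+04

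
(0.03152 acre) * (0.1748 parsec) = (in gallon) 1.818e+20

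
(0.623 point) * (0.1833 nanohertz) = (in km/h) 1.45e-13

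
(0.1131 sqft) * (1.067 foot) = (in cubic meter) 0.003417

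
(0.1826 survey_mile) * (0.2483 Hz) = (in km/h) 262.7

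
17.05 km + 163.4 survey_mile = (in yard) 3.062e+05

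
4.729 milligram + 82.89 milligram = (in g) 0.08762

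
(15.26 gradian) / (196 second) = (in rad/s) 0.001223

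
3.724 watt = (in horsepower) 0.004994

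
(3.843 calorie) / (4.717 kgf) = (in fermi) 3.476e+14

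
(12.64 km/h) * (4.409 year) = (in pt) 1.384e+12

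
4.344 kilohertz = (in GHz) 4.344e-06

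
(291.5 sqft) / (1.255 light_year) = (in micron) 2.281e-09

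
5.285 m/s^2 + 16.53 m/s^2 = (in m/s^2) 21.82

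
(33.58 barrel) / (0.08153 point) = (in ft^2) 1.998e+06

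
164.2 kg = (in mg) 1.642e+08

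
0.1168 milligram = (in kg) 1.168e-07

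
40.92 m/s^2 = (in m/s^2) 40.92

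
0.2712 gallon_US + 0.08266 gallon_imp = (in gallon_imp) 0.3085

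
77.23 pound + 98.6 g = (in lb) 77.45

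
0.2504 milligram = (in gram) 0.0002504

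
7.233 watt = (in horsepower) 0.0097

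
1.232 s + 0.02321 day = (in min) 33.44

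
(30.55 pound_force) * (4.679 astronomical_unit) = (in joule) 9.512e+13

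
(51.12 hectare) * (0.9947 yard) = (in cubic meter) 4.65e+05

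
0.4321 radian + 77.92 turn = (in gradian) 3.12e+04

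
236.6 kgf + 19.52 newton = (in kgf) 238.6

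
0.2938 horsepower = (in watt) 219.1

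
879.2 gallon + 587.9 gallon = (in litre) 5554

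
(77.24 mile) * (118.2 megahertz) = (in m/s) 1.469e+13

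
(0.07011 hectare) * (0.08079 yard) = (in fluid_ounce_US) 1.751e+06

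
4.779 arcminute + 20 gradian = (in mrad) 315.5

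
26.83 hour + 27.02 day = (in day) 28.14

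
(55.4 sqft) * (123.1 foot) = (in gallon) 5.102e+04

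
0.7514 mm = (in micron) 751.4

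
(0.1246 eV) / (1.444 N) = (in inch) 5.443e-19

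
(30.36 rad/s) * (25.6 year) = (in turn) 3.901e+09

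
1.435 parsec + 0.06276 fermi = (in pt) 1.255e+20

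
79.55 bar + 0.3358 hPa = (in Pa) 7.955e+06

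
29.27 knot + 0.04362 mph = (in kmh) 54.28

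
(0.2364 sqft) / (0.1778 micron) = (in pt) 3.501e+08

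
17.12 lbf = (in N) 76.15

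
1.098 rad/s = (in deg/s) 62.91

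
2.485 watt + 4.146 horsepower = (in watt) 3094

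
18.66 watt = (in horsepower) 0.02502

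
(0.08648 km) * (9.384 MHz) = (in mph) 1.815e+09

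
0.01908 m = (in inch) 0.7512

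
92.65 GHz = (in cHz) 9.265e+12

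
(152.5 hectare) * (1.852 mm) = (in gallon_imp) 6.213e+05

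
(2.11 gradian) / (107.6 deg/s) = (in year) 5.596e-10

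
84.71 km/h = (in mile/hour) 52.64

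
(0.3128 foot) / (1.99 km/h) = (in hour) 4.791e-05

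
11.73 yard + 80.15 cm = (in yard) 12.61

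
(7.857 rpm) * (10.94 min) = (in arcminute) 1.857e+06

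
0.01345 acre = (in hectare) 0.005443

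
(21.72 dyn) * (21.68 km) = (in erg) 4.709e+07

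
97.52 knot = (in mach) 0.1473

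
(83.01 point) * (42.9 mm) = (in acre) 3.104e-07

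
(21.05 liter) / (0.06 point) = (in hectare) 0.09945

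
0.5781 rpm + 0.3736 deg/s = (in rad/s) 0.06706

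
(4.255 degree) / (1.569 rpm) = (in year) 1.433e-08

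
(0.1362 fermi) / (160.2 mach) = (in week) 4.128e-27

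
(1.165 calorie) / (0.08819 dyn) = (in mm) 5.527e+09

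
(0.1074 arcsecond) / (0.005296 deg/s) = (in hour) 1.565e-06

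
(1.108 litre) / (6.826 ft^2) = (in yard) 0.001911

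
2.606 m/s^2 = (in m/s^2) 2.606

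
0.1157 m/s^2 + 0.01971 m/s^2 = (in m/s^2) 0.1354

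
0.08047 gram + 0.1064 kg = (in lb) 0.2347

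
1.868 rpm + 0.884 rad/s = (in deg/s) 61.86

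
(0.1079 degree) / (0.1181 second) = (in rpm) 0.1523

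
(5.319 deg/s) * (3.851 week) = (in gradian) 1.376e+07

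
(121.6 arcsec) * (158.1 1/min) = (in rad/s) 0.001553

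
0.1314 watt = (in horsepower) 0.0001762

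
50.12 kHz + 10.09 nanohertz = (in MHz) 0.05012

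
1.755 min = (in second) 105.3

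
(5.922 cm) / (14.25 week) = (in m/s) 6.871e-09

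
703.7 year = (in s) 2.219e+10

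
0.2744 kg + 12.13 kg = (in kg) 12.4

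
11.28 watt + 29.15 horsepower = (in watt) 2.175e+04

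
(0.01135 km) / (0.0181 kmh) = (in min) 37.62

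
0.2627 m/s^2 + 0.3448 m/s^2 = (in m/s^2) 0.6075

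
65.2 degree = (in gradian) 72.44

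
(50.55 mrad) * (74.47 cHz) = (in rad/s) 0.03764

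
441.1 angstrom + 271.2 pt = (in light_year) 1.011e-17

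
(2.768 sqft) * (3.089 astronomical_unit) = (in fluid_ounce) 4.018e+15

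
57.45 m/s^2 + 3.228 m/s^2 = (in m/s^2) 60.68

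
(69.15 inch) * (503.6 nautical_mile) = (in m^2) 1.638e+06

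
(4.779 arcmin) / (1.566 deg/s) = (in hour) 1.413e-05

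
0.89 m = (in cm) 89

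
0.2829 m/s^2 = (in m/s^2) 0.2829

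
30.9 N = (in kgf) 3.151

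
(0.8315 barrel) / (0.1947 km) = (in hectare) 6.79e-08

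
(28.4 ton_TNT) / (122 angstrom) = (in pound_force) 2.19e+18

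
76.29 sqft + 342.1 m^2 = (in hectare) 0.03492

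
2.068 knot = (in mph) 2.38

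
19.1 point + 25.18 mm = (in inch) 1.257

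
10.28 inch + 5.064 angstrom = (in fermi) 2.611e+14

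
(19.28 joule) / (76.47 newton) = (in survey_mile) 0.0001567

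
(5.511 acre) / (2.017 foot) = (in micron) 3.628e+10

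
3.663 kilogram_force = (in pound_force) 8.076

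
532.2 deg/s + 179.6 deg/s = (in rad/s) 12.42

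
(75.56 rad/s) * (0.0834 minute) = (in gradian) 2.407e+04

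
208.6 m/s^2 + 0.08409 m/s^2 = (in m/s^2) 208.7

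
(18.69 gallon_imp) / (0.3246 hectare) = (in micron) 26.18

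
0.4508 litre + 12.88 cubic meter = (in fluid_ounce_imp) 4.533e+05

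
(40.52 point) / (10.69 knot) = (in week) 4.298e-09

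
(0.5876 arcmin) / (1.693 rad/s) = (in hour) 2.804e-08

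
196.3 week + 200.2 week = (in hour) 6.661e+04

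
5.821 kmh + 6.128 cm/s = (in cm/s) 167.8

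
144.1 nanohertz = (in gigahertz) 1.441e-16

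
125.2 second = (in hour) 0.03478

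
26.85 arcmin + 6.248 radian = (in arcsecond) 1.29e+06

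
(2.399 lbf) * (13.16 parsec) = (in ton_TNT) 1.036e+09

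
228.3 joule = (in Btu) 0.2164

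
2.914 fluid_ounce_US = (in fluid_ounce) 2.914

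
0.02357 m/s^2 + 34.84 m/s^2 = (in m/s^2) 34.86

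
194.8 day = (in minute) 2.805e+05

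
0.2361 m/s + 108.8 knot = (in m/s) 56.21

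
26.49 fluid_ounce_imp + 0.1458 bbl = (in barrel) 0.1505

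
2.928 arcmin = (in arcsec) 175.7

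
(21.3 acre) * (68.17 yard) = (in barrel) 3.38e+07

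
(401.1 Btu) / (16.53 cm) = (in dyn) 2.56e+11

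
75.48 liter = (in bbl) 0.4748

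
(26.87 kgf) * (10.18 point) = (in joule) 0.9463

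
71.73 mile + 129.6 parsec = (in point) 1.134e+22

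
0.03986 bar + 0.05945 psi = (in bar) 0.04396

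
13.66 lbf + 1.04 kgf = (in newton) 70.96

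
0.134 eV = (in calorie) 5.131e-21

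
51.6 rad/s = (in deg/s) 2956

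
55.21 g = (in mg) 5.521e+04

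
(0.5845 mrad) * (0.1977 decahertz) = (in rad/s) 0.001156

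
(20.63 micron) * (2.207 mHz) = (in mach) 1.337e-10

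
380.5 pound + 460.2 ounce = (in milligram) 1.856e+08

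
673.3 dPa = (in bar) 0.0006733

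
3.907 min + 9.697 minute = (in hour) 0.2267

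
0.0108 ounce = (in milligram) 306.2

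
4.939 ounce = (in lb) 0.3087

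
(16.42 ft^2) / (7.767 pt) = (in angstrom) 5.567e+12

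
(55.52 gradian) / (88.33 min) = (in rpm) 0.001571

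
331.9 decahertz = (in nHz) 3.319e+12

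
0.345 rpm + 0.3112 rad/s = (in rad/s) 0.3473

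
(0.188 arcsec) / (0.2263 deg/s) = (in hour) 6.41e-08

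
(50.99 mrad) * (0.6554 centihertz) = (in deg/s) 0.01915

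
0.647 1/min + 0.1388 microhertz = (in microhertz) 1.078e+04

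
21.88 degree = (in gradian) 24.31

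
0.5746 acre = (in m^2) 2325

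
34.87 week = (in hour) 5858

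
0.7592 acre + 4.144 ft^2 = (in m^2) 3073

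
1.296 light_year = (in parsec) 0.3974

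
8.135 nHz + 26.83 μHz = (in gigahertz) 2.684e-14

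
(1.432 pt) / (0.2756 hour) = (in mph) 1.139e-06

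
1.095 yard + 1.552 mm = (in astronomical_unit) 6.703e-12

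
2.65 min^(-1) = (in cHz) 4.417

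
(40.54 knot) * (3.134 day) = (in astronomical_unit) 3.775e-05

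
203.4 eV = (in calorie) 7.789e-18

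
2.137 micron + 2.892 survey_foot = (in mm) 881.5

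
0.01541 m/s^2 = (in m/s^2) 0.01541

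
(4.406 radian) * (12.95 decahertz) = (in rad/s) 570.6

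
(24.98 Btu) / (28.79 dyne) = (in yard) 1.001e+08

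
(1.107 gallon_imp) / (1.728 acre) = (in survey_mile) 4.472e-10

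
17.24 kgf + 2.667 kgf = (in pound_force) 43.89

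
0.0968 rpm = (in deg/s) 0.5808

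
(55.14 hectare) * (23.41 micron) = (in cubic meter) 12.91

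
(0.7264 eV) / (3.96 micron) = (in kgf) 2.997e-15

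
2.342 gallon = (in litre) 8.865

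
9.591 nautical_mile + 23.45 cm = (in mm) 1.776e+07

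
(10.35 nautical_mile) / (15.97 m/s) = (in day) 0.01389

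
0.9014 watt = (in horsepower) 0.001209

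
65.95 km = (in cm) 6.595e+06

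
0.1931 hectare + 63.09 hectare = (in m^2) 6.328e+05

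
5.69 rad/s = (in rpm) 54.34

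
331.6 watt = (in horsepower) 0.4447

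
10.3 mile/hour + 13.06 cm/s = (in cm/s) 473.5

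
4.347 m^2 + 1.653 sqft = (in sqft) 48.44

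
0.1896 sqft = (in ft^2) 0.1896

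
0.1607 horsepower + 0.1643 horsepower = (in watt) 242.4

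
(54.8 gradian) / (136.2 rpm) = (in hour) 1.676e-05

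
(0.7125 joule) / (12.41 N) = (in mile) 3.568e-05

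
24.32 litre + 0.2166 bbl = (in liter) 58.76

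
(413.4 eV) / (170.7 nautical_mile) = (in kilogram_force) 2.136e-23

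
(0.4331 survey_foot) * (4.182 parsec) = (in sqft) 1.834e+17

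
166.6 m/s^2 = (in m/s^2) 166.6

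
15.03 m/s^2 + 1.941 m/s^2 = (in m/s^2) 16.97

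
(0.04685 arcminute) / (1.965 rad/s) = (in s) 6.935e-06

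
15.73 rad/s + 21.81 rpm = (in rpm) 172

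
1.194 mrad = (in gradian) 0.07601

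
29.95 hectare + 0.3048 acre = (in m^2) 3.007e+05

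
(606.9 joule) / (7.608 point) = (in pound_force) 5.083e+04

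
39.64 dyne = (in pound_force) 8.911e-05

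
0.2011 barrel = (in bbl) 0.2011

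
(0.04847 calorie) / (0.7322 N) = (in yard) 0.3029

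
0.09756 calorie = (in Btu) 0.0003869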